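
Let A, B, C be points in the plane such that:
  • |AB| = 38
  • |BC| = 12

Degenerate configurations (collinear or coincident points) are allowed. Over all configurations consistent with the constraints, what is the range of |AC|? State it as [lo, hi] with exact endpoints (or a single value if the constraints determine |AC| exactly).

|AC| ∈ [26, 50]  (≈ [26.0000, 50.0000])

|AB| ∈ {38}
|BC| ∈ {12}
|AC| ∈ [26, 50]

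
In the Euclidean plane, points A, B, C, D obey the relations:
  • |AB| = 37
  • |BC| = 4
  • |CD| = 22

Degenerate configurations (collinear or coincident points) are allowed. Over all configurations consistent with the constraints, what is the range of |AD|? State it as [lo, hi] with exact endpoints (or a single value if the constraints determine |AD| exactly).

|AB| ∈ {37}
|BC| ∈ {4}
|CD| ∈ {22}
|AC| ∈ [33, 41]
|BD| ∈ [18, 26]
|AD| ∈ [11, 63]

|AD| ∈ [11, 63]  (≈ [11.0000, 63.0000])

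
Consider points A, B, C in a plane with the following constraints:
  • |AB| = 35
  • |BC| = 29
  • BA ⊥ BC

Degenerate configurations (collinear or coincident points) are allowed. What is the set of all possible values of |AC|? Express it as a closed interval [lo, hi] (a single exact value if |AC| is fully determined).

|AC| = √(2066)  (≈ 45.4533)

|AB| ∈ {35}
|BC| ∈ {29}
|AC| ∈ {√(2066)}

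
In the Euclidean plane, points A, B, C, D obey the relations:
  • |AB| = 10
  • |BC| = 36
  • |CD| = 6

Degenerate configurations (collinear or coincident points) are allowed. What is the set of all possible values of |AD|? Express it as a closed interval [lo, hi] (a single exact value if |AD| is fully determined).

|AD| ∈ [20, 52]  (≈ [20.0000, 52.0000])

|AB| ∈ {10}
|BC| ∈ {36}
|CD| ∈ {6}
|AC| ∈ [26, 46]
|BD| ∈ [30, 42]
|AD| ∈ [20, 52]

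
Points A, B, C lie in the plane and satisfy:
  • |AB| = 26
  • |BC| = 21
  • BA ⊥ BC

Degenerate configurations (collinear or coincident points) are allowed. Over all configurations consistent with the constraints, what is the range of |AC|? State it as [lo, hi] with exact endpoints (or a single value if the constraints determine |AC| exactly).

|AB| ∈ {26}
|BC| ∈ {21}
|AC| ∈ {√(1117)}

|AC| = √(1117)  (≈ 33.4215)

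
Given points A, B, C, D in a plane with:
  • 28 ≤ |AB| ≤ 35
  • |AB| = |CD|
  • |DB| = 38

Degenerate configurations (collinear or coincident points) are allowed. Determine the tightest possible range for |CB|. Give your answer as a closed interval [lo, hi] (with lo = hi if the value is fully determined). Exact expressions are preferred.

|AB| ∈ [28, 35]
|BD| ∈ {38}
|CD| ∈ [28, 35]
|AD| ∈ [3, 73]
|BC| ∈ [3, 73]
|AC| ∈ [0, 108]

|CB| ∈ [3, 73]  (≈ [3.0000, 73.0000])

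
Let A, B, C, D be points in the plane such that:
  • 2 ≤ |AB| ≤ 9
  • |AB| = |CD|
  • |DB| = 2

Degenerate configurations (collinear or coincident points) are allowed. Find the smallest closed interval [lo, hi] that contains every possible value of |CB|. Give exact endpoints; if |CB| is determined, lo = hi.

|CB| ∈ [0, 11]  (≈ [0.0000, 11.0000])

|AB| ∈ [2, 9]
|BD| ∈ {2}
|CD| ∈ [2, 9]
|AD| ∈ [0, 11]
|BC| ∈ [0, 11]
|AC| ∈ [0, 20]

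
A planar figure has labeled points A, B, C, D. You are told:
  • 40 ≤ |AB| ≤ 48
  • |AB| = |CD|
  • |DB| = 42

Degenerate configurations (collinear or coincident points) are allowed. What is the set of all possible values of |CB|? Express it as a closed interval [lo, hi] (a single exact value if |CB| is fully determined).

|CB| ∈ [0, 90]  (≈ [0.0000, 90.0000])

|AB| ∈ [40, 48]
|BD| ∈ {42}
|CD| ∈ [40, 48]
|AD| ∈ [0, 90]
|BC| ∈ [0, 90]
|AC| ∈ [0, 138]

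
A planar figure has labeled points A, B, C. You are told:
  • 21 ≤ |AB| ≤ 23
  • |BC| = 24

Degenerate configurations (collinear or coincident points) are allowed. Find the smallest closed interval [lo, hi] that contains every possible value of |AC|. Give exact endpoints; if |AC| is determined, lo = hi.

|AB| ∈ [21, 23]
|BC| ∈ {24}
|AC| ∈ [1, 47]

|AC| ∈ [1, 47]  (≈ [1.0000, 47.0000])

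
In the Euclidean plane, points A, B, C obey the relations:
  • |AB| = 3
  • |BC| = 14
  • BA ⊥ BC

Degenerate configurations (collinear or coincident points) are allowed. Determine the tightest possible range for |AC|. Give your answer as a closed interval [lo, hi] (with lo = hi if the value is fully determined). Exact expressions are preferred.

|AC| = √(205)  (≈ 14.3178)

|AB| ∈ {3}
|BC| ∈ {14}
|AC| ∈ {√(205)}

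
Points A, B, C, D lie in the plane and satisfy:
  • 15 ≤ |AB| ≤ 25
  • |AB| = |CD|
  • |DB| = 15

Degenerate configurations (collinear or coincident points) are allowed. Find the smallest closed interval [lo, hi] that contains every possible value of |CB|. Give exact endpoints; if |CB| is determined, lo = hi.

|CB| ∈ [0, 40]  (≈ [0.0000, 40.0000])

|AB| ∈ [15, 25]
|BD| ∈ {15}
|CD| ∈ [15, 25]
|AD| ∈ [0, 40]
|BC| ∈ [0, 40]
|AC| ∈ [0, 65]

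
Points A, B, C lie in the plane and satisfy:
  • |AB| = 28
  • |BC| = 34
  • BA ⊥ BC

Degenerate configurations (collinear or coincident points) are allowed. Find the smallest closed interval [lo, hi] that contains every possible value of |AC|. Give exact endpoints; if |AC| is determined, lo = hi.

|AC| = 2·√(485)  (≈ 44.0454)

|AB| ∈ {28}
|BC| ∈ {34}
|AC| ∈ {2·√(485)}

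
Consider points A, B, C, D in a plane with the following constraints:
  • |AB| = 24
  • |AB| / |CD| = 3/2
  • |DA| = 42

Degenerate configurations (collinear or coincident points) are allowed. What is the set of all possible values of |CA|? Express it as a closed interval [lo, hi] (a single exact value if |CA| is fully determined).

|CA| ∈ [26, 58]  (≈ [26.0000, 58.0000])

|AB| ∈ {24}
|AD| ∈ {42}
|CD| ∈ {16}
|BD| ∈ [18, 66]
|AC| ∈ [26, 58]
|BC| ∈ [2, 82]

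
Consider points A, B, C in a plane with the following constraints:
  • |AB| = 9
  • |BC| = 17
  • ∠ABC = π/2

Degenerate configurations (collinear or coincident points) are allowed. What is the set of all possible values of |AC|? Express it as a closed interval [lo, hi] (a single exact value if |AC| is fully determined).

|AB| ∈ {9}
|BC| ∈ {17}
|AC| ∈ {√(370)}

|AC| = √(370)  (≈ 19.2354)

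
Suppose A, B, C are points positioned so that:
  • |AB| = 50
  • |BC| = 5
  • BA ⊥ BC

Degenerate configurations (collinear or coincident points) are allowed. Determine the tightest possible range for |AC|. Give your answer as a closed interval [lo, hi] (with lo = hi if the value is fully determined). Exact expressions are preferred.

|AC| = 5·√(101)  (≈ 50.2494)

|AB| ∈ {50}
|BC| ∈ {5}
|AC| ∈ {5·√(101)}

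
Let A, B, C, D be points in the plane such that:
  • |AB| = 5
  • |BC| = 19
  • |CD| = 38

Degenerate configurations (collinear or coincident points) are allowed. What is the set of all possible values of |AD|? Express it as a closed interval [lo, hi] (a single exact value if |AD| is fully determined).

|AB| ∈ {5}
|BC| ∈ {19}
|CD| ∈ {38}
|AC| ∈ [14, 24]
|BD| ∈ [19, 57]
|AD| ∈ [14, 62]

|AD| ∈ [14, 62]  (≈ [14.0000, 62.0000])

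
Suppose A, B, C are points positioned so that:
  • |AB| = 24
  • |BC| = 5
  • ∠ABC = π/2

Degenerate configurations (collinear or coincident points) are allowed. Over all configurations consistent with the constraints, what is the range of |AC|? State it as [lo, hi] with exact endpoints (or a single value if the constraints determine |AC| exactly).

|AB| ∈ {24}
|BC| ∈ {5}
|AC| ∈ {√(601)}

|AC| = √(601)  (≈ 24.5153)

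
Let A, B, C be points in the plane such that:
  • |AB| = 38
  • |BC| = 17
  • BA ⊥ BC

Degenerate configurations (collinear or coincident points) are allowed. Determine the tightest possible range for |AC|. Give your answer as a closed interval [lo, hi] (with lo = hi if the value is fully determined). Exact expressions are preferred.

|AC| = √(1733)  (≈ 41.6293)

|AB| ∈ {38}
|BC| ∈ {17}
|AC| ∈ {√(1733)}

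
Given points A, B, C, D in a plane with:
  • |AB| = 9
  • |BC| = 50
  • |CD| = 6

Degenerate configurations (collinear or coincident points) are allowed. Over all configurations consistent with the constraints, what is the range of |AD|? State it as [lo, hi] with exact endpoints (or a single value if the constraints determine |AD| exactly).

|AD| ∈ [35, 65]  (≈ [35.0000, 65.0000])

|AB| ∈ {9}
|BC| ∈ {50}
|CD| ∈ {6}
|AC| ∈ [41, 59]
|BD| ∈ [44, 56]
|AD| ∈ [35, 65]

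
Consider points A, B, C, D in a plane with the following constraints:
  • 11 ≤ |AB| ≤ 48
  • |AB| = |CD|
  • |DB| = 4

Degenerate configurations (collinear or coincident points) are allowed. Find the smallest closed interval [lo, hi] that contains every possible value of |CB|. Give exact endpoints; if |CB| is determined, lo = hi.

|AB| ∈ [11, 48]
|BD| ∈ {4}
|CD| ∈ [11, 48]
|AD| ∈ [7, 52]
|BC| ∈ [7, 52]
|AC| ∈ [0, 100]

|CB| ∈ [7, 52]  (≈ [7.0000, 52.0000])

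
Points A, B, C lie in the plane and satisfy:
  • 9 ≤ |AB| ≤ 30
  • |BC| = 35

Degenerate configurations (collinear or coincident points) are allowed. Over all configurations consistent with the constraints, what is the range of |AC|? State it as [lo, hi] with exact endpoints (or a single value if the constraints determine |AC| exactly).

|AB| ∈ [9, 30]
|BC| ∈ {35}
|AC| ∈ [5, 65]

|AC| ∈ [5, 65]  (≈ [5.0000, 65.0000])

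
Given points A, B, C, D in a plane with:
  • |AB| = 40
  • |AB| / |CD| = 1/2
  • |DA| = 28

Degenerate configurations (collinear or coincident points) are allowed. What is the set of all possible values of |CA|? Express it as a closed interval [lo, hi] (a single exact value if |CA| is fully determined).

|CA| ∈ [52, 108]  (≈ [52.0000, 108.0000])

|AB| ∈ {40}
|AD| ∈ {28}
|CD| ∈ {80}
|BD| ∈ [12, 68]
|AC| ∈ [52, 108]
|BC| ∈ [12, 148]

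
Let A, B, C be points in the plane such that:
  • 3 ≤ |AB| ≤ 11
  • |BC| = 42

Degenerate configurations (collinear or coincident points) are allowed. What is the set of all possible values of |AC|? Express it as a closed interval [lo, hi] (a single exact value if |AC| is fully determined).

|AC| ∈ [31, 53]  (≈ [31.0000, 53.0000])

|AB| ∈ [3, 11]
|BC| ∈ {42}
|AC| ∈ [31, 53]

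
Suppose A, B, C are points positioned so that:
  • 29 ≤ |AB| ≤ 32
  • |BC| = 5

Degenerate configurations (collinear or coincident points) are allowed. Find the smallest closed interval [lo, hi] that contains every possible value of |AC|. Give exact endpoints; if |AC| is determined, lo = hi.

|AC| ∈ [24, 37]  (≈ [24.0000, 37.0000])

|AB| ∈ [29, 32]
|BC| ∈ {5}
|AC| ∈ [24, 37]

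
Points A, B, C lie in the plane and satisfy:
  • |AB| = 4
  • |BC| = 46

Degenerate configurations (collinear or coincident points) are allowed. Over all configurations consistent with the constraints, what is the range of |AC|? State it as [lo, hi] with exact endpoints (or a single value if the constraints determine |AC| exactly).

|AC| ∈ [42, 50]  (≈ [42.0000, 50.0000])

|AB| ∈ {4}
|BC| ∈ {46}
|AC| ∈ [42, 50]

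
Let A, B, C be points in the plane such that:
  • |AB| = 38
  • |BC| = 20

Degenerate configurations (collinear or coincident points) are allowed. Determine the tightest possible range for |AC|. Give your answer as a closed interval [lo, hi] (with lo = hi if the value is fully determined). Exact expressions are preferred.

|AB| ∈ {38}
|BC| ∈ {20}
|AC| ∈ [18, 58]

|AC| ∈ [18, 58]  (≈ [18.0000, 58.0000])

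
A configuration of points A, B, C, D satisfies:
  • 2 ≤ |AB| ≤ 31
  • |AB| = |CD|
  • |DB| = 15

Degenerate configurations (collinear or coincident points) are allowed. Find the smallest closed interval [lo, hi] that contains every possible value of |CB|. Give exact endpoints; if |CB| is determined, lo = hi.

|CB| ∈ [0, 46]  (≈ [0.0000, 46.0000])

|AB| ∈ [2, 31]
|BD| ∈ {15}
|CD| ∈ [2, 31]
|AD| ∈ [0, 46]
|BC| ∈ [0, 46]
|AC| ∈ [0, 77]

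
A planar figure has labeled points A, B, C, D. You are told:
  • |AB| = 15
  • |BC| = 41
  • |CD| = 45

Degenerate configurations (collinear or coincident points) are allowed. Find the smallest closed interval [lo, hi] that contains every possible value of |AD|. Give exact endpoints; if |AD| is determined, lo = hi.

|AB| ∈ {15}
|BC| ∈ {41}
|CD| ∈ {45}
|AC| ∈ [26, 56]
|BD| ∈ [4, 86]
|AD| ∈ [0, 101]

|AD| ∈ [0, 101]  (≈ [0.0000, 101.0000])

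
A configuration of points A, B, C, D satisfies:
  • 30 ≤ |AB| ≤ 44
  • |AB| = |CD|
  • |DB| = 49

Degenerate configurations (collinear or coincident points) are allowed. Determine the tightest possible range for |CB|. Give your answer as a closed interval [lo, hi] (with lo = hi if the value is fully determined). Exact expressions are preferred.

|CB| ∈ [5, 93]  (≈ [5.0000, 93.0000])

|AB| ∈ [30, 44]
|BD| ∈ {49}
|CD| ∈ [30, 44]
|AD| ∈ [5, 93]
|BC| ∈ [5, 93]
|AC| ∈ [0, 137]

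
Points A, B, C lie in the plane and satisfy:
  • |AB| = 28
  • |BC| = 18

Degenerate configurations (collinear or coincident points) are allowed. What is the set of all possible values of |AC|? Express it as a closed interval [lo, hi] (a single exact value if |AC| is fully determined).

|AB| ∈ {28}
|BC| ∈ {18}
|AC| ∈ [10, 46]

|AC| ∈ [10, 46]  (≈ [10.0000, 46.0000])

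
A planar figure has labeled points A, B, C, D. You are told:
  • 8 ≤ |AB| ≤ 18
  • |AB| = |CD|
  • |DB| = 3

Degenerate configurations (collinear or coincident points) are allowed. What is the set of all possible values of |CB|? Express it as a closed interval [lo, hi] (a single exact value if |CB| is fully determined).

|CB| ∈ [5, 21]  (≈ [5.0000, 21.0000])

|AB| ∈ [8, 18]
|BD| ∈ {3}
|CD| ∈ [8, 18]
|AD| ∈ [5, 21]
|BC| ∈ [5, 21]
|AC| ∈ [0, 39]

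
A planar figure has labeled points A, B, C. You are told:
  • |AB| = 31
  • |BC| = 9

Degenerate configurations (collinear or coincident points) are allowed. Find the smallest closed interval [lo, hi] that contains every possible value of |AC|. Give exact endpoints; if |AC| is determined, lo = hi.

|AB| ∈ {31}
|BC| ∈ {9}
|AC| ∈ [22, 40]

|AC| ∈ [22, 40]  (≈ [22.0000, 40.0000])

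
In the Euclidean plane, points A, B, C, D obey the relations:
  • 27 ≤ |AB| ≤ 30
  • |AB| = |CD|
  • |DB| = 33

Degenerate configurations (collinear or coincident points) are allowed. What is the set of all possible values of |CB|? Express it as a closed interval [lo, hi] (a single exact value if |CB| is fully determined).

|CB| ∈ [3, 63]  (≈ [3.0000, 63.0000])

|AB| ∈ [27, 30]
|BD| ∈ {33}
|CD| ∈ [27, 30]
|AD| ∈ [3, 63]
|BC| ∈ [3, 63]
|AC| ∈ [0, 93]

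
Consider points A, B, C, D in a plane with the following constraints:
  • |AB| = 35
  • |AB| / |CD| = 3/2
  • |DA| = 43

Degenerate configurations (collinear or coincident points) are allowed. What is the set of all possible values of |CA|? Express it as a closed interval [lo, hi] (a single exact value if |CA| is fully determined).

|CA| ∈ [59/3, 199/3]  (≈ [19.6667, 66.3333])

|AB| ∈ {35}
|AD| ∈ {43}
|CD| ∈ {70/3}
|BD| ∈ [8, 78]
|AC| ∈ [59/3, 199/3]
|BC| ∈ [0, 304/3]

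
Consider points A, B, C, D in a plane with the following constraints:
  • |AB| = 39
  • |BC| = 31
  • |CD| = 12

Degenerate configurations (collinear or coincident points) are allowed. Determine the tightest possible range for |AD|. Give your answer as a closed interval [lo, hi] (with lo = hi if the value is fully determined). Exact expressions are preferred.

|AD| ∈ [0, 82]  (≈ [0.0000, 82.0000])

|AB| ∈ {39}
|BC| ∈ {31}
|CD| ∈ {12}
|AC| ∈ [8, 70]
|BD| ∈ [19, 43]
|AD| ∈ [0, 82]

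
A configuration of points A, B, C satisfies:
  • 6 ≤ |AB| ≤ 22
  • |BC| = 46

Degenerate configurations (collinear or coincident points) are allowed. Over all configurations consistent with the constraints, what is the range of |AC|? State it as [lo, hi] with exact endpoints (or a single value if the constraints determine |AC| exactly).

|AC| ∈ [24, 68]  (≈ [24.0000, 68.0000])

|AB| ∈ [6, 22]
|BC| ∈ {46}
|AC| ∈ [24, 68]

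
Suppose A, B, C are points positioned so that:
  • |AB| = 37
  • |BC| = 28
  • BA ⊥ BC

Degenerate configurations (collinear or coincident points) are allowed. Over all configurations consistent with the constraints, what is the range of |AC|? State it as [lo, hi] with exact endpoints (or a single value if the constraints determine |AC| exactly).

|AB| ∈ {37}
|BC| ∈ {28}
|AC| ∈ {√(2153)}

|AC| = √(2153)  (≈ 46.4004)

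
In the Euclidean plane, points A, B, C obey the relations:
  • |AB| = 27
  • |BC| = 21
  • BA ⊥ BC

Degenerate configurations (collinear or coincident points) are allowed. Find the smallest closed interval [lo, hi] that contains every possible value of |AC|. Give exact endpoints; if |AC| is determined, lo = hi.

|AC| = 3·√(130)  (≈ 34.2053)

|AB| ∈ {27}
|BC| ∈ {21}
|AC| ∈ {3·√(130)}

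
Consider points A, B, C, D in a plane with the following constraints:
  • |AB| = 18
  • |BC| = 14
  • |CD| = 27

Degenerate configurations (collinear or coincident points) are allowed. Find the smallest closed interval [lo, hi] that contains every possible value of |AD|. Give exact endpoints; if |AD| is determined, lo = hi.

|AB| ∈ {18}
|BC| ∈ {14}
|CD| ∈ {27}
|AC| ∈ [4, 32]
|BD| ∈ [13, 41]
|AD| ∈ [0, 59]

|AD| ∈ [0, 59]  (≈ [0.0000, 59.0000])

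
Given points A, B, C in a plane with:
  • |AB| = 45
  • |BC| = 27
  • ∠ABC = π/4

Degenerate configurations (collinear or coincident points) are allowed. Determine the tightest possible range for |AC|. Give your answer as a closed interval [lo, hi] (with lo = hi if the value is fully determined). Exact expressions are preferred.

|AC| = 9·√(34 - 15·√(2))  (≈ 32.1828)

|AB| ∈ {45}
|BC| ∈ {27}
|AC| ∈ {9·√(34 - 15·√(2))}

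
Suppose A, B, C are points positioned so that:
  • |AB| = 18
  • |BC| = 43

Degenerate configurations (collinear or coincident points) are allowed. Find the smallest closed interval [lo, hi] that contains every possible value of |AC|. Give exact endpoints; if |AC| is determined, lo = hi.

|AB| ∈ {18}
|BC| ∈ {43}
|AC| ∈ [25, 61]

|AC| ∈ [25, 61]  (≈ [25.0000, 61.0000])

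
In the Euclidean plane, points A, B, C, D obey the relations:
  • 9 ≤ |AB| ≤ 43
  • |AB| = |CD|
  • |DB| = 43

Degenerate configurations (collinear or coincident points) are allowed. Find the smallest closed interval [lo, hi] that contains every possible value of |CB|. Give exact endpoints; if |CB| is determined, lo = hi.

|CB| ∈ [0, 86]  (≈ [0.0000, 86.0000])

|AB| ∈ [9, 43]
|BD| ∈ {43}
|CD| ∈ [9, 43]
|AD| ∈ [0, 86]
|BC| ∈ [0, 86]
|AC| ∈ [0, 129]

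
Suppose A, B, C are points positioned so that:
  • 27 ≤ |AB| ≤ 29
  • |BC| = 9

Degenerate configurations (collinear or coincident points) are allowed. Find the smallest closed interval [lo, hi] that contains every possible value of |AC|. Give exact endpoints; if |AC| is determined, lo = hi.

|AB| ∈ [27, 29]
|BC| ∈ {9}
|AC| ∈ [18, 38]

|AC| ∈ [18, 38]  (≈ [18.0000, 38.0000])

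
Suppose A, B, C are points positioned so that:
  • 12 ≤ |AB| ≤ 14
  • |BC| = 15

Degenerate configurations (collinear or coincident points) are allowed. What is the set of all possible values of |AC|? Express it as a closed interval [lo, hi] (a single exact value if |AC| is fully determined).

|AB| ∈ [12, 14]
|BC| ∈ {15}
|AC| ∈ [1, 29]

|AC| ∈ [1, 29]  (≈ [1.0000, 29.0000])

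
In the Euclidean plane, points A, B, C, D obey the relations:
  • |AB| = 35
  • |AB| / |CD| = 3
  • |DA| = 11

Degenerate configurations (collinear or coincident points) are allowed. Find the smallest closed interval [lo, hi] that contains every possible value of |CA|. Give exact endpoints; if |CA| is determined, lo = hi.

|CA| ∈ [2/3, 68/3]  (≈ [0.6667, 22.6667])

|AB| ∈ {35}
|AD| ∈ {11}
|CD| ∈ {35/3}
|BD| ∈ [24, 46]
|AC| ∈ [2/3, 68/3]
|BC| ∈ [37/3, 173/3]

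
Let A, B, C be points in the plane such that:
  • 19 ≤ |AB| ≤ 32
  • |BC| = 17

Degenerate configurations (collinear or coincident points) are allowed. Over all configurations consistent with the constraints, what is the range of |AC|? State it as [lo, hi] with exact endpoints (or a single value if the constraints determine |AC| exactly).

|AB| ∈ [19, 32]
|BC| ∈ {17}
|AC| ∈ [2, 49]

|AC| ∈ [2, 49]  (≈ [2.0000, 49.0000])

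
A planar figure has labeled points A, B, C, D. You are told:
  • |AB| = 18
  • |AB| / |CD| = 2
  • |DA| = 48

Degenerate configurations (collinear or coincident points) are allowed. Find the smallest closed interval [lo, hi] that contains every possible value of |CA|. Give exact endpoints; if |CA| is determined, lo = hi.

|CA| ∈ [39, 57]  (≈ [39.0000, 57.0000])

|AB| ∈ {18}
|AD| ∈ {48}
|CD| ∈ {9}
|BD| ∈ [30, 66]
|AC| ∈ [39, 57]
|BC| ∈ [21, 75]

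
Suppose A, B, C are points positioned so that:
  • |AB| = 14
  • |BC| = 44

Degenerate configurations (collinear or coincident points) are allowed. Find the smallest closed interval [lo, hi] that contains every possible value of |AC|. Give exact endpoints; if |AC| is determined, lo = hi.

|AC| ∈ [30, 58]  (≈ [30.0000, 58.0000])

|AB| ∈ {14}
|BC| ∈ {44}
|AC| ∈ [30, 58]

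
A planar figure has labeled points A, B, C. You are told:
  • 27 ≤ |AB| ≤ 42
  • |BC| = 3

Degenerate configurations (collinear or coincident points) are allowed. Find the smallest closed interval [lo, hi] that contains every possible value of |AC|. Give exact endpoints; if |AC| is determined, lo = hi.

|AB| ∈ [27, 42]
|BC| ∈ {3}
|AC| ∈ [24, 45]

|AC| ∈ [24, 45]  (≈ [24.0000, 45.0000])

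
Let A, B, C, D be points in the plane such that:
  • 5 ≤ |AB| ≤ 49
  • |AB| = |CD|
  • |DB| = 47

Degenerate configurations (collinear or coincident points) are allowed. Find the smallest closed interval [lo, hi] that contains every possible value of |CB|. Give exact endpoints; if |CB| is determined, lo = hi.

|AB| ∈ [5, 49]
|BD| ∈ {47}
|CD| ∈ [5, 49]
|AD| ∈ [0, 96]
|BC| ∈ [0, 96]
|AC| ∈ [0, 145]

|CB| ∈ [0, 96]  (≈ [0.0000, 96.0000])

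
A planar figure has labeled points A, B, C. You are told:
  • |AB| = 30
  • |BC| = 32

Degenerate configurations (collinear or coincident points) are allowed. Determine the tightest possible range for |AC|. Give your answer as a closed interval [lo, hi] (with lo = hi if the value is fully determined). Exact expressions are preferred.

|AB| ∈ {30}
|BC| ∈ {32}
|AC| ∈ [2, 62]

|AC| ∈ [2, 62]  (≈ [2.0000, 62.0000])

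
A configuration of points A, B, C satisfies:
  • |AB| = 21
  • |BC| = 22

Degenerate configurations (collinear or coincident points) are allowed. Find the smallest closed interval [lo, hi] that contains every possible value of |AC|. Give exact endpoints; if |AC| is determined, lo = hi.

|AC| ∈ [1, 43]  (≈ [1.0000, 43.0000])

|AB| ∈ {21}
|BC| ∈ {22}
|AC| ∈ [1, 43]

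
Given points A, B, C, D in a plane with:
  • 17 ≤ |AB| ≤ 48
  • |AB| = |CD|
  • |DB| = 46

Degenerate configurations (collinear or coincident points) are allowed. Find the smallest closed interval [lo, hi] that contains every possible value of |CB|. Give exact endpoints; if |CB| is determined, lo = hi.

|AB| ∈ [17, 48]
|BD| ∈ {46}
|CD| ∈ [17, 48]
|AD| ∈ [0, 94]
|BC| ∈ [0, 94]
|AC| ∈ [0, 142]

|CB| ∈ [0, 94]  (≈ [0.0000, 94.0000])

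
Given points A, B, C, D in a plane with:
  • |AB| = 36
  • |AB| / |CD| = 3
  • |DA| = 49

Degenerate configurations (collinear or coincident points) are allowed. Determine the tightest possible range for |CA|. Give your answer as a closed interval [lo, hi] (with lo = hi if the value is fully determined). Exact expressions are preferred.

|CA| ∈ [37, 61]  (≈ [37.0000, 61.0000])

|AB| ∈ {36}
|AD| ∈ {49}
|CD| ∈ {12}
|BD| ∈ [13, 85]
|AC| ∈ [37, 61]
|BC| ∈ [1, 97]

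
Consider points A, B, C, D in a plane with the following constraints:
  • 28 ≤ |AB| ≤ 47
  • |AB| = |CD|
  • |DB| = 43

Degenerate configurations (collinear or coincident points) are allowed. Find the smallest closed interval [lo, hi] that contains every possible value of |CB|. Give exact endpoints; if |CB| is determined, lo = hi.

|CB| ∈ [0, 90]  (≈ [0.0000, 90.0000])

|AB| ∈ [28, 47]
|BD| ∈ {43}
|CD| ∈ [28, 47]
|AD| ∈ [0, 90]
|BC| ∈ [0, 90]
|AC| ∈ [0, 137]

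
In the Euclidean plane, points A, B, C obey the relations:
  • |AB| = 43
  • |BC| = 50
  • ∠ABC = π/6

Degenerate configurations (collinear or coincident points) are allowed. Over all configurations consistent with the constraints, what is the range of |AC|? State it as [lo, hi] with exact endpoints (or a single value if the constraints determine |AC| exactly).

|AB| ∈ {43}
|BC| ∈ {50}
|AC| ∈ {√(4349 - 2150·√(3))}

|AC| = √(4349 - 2150·√(3))  (≈ 25.0018)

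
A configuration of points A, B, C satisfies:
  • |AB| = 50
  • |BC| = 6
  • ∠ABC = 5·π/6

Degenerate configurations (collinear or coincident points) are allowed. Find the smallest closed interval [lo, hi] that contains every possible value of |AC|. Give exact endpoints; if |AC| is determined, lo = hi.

|AC| = 2·√(75·√(3) + 634)  (≈ 55.2776)

|AB| ∈ {50}
|BC| ∈ {6}
|AC| ∈ {2·√(75·√(3) + 634)}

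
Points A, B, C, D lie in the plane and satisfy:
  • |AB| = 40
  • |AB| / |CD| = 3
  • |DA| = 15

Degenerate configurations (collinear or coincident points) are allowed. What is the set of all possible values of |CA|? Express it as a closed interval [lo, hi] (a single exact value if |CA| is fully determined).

|CA| ∈ [5/3, 85/3]  (≈ [1.6667, 28.3333])

|AB| ∈ {40}
|AD| ∈ {15}
|CD| ∈ {40/3}
|BD| ∈ [25, 55]
|AC| ∈ [5/3, 85/3]
|BC| ∈ [35/3, 205/3]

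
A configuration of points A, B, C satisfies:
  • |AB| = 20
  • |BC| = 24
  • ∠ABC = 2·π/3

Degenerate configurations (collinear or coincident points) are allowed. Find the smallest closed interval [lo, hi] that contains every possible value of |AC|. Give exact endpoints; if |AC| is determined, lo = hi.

|AC| = 4·√(91)  (≈ 38.1576)

|AB| ∈ {20}
|BC| ∈ {24}
|AC| ∈ {4·√(91)}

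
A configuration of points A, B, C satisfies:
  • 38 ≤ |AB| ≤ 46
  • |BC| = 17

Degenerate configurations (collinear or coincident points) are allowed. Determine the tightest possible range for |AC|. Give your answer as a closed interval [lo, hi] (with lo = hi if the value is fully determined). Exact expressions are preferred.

|AC| ∈ [21, 63]  (≈ [21.0000, 63.0000])

|AB| ∈ [38, 46]
|BC| ∈ {17}
|AC| ∈ [21, 63]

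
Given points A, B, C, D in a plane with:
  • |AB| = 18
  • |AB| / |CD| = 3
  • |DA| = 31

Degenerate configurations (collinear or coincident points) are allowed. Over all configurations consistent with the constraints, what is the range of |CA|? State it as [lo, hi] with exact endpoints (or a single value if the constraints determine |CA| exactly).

|CA| ∈ [25, 37]  (≈ [25.0000, 37.0000])

|AB| ∈ {18}
|AD| ∈ {31}
|CD| ∈ {6}
|BD| ∈ [13, 49]
|AC| ∈ [25, 37]
|BC| ∈ [7, 55]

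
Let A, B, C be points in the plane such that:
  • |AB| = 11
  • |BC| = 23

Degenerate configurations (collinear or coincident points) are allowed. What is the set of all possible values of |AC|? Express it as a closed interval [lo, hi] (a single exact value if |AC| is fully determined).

|AB| ∈ {11}
|BC| ∈ {23}
|AC| ∈ [12, 34]

|AC| ∈ [12, 34]  (≈ [12.0000, 34.0000])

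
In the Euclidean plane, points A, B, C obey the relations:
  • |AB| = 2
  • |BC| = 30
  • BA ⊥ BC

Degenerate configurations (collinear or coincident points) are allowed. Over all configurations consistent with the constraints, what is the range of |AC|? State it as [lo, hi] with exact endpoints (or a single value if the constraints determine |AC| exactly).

|AC| = 2·√(226)  (≈ 30.0666)

|AB| ∈ {2}
|BC| ∈ {30}
|AC| ∈ {2·√(226)}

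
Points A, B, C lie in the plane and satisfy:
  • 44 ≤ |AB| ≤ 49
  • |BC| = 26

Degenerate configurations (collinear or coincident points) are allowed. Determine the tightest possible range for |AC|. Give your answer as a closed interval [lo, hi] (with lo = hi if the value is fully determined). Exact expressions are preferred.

|AB| ∈ [44, 49]
|BC| ∈ {26}
|AC| ∈ [18, 75]

|AC| ∈ [18, 75]  (≈ [18.0000, 75.0000])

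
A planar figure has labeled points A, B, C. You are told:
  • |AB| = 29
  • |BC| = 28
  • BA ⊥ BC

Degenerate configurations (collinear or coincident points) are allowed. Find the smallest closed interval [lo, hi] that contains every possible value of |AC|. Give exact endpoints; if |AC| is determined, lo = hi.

|AC| = 5·√(65)  (≈ 40.3113)

|AB| ∈ {29}
|BC| ∈ {28}
|AC| ∈ {5·√(65)}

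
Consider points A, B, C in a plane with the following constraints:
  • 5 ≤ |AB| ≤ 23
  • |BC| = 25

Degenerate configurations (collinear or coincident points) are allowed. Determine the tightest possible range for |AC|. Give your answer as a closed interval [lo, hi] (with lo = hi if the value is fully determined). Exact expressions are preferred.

|AB| ∈ [5, 23]
|BC| ∈ {25}
|AC| ∈ [2, 48]

|AC| ∈ [2, 48]  (≈ [2.0000, 48.0000])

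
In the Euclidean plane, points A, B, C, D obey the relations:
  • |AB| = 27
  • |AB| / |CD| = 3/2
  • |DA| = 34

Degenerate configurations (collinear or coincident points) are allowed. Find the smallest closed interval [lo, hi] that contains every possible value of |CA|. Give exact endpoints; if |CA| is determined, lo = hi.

|AB| ∈ {27}
|AD| ∈ {34}
|CD| ∈ {18}
|BD| ∈ [7, 61]
|AC| ∈ [16, 52]
|BC| ∈ [0, 79]

|CA| ∈ [16, 52]  (≈ [16.0000, 52.0000])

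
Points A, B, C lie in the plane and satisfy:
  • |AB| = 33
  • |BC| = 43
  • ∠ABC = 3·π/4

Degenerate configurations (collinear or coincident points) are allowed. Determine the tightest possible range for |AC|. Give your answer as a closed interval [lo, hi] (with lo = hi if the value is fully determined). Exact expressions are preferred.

|AB| ∈ {33}
|BC| ∈ {43}
|AC| ∈ {√(1419·√(2) + 2938)}

|AC| = √(1419·√(2) + 2938)  (≈ 70.3191)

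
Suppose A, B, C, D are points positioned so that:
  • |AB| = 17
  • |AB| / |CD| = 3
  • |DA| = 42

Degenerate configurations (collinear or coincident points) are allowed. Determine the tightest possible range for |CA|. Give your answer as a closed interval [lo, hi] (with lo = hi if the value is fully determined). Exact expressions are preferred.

|AB| ∈ {17}
|AD| ∈ {42}
|CD| ∈ {17/3}
|BD| ∈ [25, 59]
|AC| ∈ [109/3, 143/3]
|BC| ∈ [58/3, 194/3]

|CA| ∈ [109/3, 143/3]  (≈ [36.3333, 47.6667])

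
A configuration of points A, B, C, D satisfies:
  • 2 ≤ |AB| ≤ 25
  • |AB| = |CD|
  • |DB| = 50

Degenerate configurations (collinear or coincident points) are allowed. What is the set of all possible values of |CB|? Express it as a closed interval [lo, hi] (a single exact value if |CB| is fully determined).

|CB| ∈ [25, 75]  (≈ [25.0000, 75.0000])

|AB| ∈ [2, 25]
|BD| ∈ {50}
|CD| ∈ [2, 25]
|AD| ∈ [25, 75]
|BC| ∈ [25, 75]
|AC| ∈ [0, 100]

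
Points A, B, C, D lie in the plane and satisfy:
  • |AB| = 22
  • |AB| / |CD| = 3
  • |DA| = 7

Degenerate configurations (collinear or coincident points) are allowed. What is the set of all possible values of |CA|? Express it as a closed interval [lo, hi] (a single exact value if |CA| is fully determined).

|AB| ∈ {22}
|AD| ∈ {7}
|CD| ∈ {22/3}
|BD| ∈ [15, 29]
|AC| ∈ [1/3, 43/3]
|BC| ∈ [23/3, 109/3]

|CA| ∈ [1/3, 43/3]  (≈ [0.3333, 14.3333])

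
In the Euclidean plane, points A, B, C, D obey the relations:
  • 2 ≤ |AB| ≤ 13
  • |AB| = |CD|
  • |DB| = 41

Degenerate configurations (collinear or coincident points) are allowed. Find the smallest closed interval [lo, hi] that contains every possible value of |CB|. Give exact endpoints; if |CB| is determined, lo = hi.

|CB| ∈ [28, 54]  (≈ [28.0000, 54.0000])

|AB| ∈ [2, 13]
|BD| ∈ {41}
|CD| ∈ [2, 13]
|AD| ∈ [28, 54]
|BC| ∈ [28, 54]
|AC| ∈ [15, 67]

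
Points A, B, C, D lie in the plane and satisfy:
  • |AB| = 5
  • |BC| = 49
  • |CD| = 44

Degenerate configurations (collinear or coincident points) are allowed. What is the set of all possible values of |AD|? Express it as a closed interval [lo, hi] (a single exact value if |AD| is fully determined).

|AD| ∈ [0, 98]  (≈ [0.0000, 98.0000])

|AB| ∈ {5}
|BC| ∈ {49}
|CD| ∈ {44}
|AC| ∈ [44, 54]
|BD| ∈ [5, 93]
|AD| ∈ [0, 98]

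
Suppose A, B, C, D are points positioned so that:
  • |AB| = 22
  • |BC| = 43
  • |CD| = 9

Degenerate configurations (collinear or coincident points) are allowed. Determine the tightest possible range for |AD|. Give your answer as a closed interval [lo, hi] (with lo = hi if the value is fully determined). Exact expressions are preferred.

|AB| ∈ {22}
|BC| ∈ {43}
|CD| ∈ {9}
|AC| ∈ [21, 65]
|BD| ∈ [34, 52]
|AD| ∈ [12, 74]

|AD| ∈ [12, 74]  (≈ [12.0000, 74.0000])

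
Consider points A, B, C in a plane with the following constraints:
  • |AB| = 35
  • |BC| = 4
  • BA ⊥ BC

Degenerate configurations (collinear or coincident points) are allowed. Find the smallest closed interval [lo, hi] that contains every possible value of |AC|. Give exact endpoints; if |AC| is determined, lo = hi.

|AC| = √(1241)  (≈ 35.2278)

|AB| ∈ {35}
|BC| ∈ {4}
|AC| ∈ {√(1241)}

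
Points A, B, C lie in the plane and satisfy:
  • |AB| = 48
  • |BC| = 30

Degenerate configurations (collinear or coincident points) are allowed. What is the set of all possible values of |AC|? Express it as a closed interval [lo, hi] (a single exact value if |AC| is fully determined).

|AB| ∈ {48}
|BC| ∈ {30}
|AC| ∈ [18, 78]

|AC| ∈ [18, 78]  (≈ [18.0000, 78.0000])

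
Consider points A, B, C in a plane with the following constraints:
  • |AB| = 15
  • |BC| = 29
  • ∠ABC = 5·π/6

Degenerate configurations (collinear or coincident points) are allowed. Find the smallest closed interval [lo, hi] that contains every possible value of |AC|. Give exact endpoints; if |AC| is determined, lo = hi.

|AC| = √(435·√(3) + 1066)  (≈ 42.6549)

|AB| ∈ {15}
|BC| ∈ {29}
|AC| ∈ {√(435·√(3) + 1066)}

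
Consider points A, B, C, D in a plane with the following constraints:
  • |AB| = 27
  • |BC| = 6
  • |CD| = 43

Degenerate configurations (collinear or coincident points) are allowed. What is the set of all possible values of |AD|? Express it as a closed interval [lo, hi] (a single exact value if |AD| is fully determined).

|AB| ∈ {27}
|BC| ∈ {6}
|CD| ∈ {43}
|AC| ∈ [21, 33]
|BD| ∈ [37, 49]
|AD| ∈ [10, 76]

|AD| ∈ [10, 76]  (≈ [10.0000, 76.0000])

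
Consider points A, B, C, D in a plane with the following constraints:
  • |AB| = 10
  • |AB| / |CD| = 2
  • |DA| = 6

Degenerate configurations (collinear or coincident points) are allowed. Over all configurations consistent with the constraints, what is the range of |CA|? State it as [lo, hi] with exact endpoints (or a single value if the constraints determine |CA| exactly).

|CA| ∈ [1, 11]  (≈ [1.0000, 11.0000])

|AB| ∈ {10}
|AD| ∈ {6}
|CD| ∈ {5}
|BD| ∈ [4, 16]
|AC| ∈ [1, 11]
|BC| ∈ [0, 21]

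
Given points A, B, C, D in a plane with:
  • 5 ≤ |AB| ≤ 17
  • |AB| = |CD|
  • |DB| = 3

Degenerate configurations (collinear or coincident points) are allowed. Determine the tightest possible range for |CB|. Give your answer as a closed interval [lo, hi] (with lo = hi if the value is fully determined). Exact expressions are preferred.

|AB| ∈ [5, 17]
|BD| ∈ {3}
|CD| ∈ [5, 17]
|AD| ∈ [2, 20]
|BC| ∈ [2, 20]
|AC| ∈ [0, 37]

|CB| ∈ [2, 20]  (≈ [2.0000, 20.0000])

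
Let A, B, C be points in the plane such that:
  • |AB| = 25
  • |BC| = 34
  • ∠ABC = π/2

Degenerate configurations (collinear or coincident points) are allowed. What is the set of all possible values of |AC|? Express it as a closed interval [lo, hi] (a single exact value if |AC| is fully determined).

|AB| ∈ {25}
|BC| ∈ {34}
|AC| ∈ {√(1781)}

|AC| = √(1781)  (≈ 42.2019)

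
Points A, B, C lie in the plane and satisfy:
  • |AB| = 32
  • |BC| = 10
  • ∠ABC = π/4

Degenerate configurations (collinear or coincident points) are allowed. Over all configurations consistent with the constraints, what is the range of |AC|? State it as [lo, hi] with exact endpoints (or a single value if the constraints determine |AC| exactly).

|AB| ∈ {32}
|BC| ∈ {10}
|AC| ∈ {2·√(281 - 80·√(2))}

|AC| = 2·√(281 - 80·√(2))  (≈ 25.9124)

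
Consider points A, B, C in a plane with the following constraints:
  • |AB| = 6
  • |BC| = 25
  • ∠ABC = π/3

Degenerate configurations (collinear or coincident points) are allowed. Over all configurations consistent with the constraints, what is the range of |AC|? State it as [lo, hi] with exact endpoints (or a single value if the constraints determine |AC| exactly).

|AC| = √(511)  (≈ 22.6053)

|AB| ∈ {6}
|BC| ∈ {25}
|AC| ∈ {√(511)}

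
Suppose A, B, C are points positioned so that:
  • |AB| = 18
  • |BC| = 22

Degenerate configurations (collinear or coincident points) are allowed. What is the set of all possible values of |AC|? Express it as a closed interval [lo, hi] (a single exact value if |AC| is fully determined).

|AB| ∈ {18}
|BC| ∈ {22}
|AC| ∈ [4, 40]

|AC| ∈ [4, 40]  (≈ [4.0000, 40.0000])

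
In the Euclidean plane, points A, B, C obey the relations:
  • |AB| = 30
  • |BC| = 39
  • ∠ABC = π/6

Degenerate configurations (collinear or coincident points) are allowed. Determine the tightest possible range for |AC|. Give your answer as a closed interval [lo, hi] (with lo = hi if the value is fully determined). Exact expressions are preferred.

|AC| = 3·√(269 - 130·√(3))  (≈ 19.8620)

|AB| ∈ {30}
|BC| ∈ {39}
|AC| ∈ {3·√(269 - 130·√(3))}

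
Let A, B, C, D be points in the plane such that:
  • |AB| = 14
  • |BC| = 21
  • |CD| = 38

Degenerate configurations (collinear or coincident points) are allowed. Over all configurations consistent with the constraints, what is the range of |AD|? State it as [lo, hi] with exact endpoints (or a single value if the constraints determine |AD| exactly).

|AB| ∈ {14}
|BC| ∈ {21}
|CD| ∈ {38}
|AC| ∈ [7, 35]
|BD| ∈ [17, 59]
|AD| ∈ [3, 73]

|AD| ∈ [3, 73]  (≈ [3.0000, 73.0000])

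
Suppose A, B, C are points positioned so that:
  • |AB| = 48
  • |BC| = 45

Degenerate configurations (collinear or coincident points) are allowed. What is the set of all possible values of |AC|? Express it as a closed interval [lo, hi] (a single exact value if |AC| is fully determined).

|AB| ∈ {48}
|BC| ∈ {45}
|AC| ∈ [3, 93]

|AC| ∈ [3, 93]  (≈ [3.0000, 93.0000])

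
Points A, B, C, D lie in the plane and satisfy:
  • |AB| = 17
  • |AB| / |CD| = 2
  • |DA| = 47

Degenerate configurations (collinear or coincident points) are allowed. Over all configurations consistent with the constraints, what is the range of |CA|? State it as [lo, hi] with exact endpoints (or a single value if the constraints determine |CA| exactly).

|CA| ∈ [77/2, 111/2]  (≈ [38.5000, 55.5000])

|AB| ∈ {17}
|AD| ∈ {47}
|CD| ∈ {17/2}
|BD| ∈ [30, 64]
|AC| ∈ [77/2, 111/2]
|BC| ∈ [43/2, 145/2]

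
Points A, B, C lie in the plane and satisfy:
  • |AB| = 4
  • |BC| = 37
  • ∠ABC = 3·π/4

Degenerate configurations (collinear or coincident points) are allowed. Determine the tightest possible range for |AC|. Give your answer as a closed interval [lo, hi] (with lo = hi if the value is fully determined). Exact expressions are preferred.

|AB| ∈ {4}
|BC| ∈ {37}
|AC| ∈ {√(148·√(2) + 1385)}

|AC| = √(148·√(2) + 1385)  (≈ 39.9287)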